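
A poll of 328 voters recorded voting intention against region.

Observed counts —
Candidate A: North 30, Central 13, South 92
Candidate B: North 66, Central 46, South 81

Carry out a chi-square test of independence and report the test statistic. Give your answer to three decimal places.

23.124

Row totals: 135, 193. Column totals: 96, 59, 173. Grand total N = 328.
Expected counts (row total × column total / N):
  Candidate A, North: 135×96/328 = 39.5122
  Candidate A, Central: 135×59/328 = 24.2835
  Candidate A, South: 135×173/328 = 71.2043
  Candidate B, North: 193×96/328 = 56.4878
  Candidate B, Central: 193×59/328 = 34.7165
  Candidate B, South: 193×173/328 = 101.7957
Contributions (O − E)²/E:
  (30 − 39.5122)²/39.5122 = 2.2900
  (13 − 24.2835)²/24.2835 = 5.2430
  (92 − 71.2043)²/71.2043 = 6.0735
  (66 − 56.4878)²/56.4878 = 1.6018
  (46 − 34.7165)²/34.7165 = 3.6673
  (81 − 101.7957)²/101.7957 = 4.2483
χ² = 2.2900 + 5.2430 + 6.0735 + 1.6018 + 3.6673 + 4.2483 = 23.124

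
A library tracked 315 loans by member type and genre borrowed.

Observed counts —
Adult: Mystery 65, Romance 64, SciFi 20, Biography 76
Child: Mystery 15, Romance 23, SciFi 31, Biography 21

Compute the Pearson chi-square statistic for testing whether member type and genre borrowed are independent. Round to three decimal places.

Row totals: 225, 90. Column totals: 80, 87, 51, 97. Grand total N = 315.
Expected counts (row total × column total / N):
  Adult, Mystery: 225×80/315 = 57.14286
  Adult, Romance: 225×87/315 = 62.14286
  Adult, SciFi: 225×51/315 = 36.42857
  Adult, Biography: 225×97/315 = 69.28571
  Child, Mystery: 90×80/315 = 22.85714
  Child, Romance: 90×87/315 = 24.85714
  Child, SciFi: 90×51/315 = 14.57143
  Child, Biography: 90×97/315 = 27.71429
Contributions (O − E)²/E:
  (65 − 57.14286)²/57.14286 = 1.0804
  (64 − 62.14286)²/62.14286 = 0.0555
  (20 − 36.42857)²/36.42857 = 7.4090
  (76 − 69.28571)²/69.28571 = 0.6507
  (15 − 22.85714)²/22.85714 = 2.7009
  (23 − 24.85714)²/24.85714 = 0.1388
  (31 − 14.57143)²/14.57143 = 18.5224
  (21 − 27.71429)²/27.71429 = 1.6267
χ² = 1.0804 + 0.0555 + 7.4090 + 0.6507 + 2.7009 + 0.1388 + 18.5224 + 1.6267 = 32.184

32.184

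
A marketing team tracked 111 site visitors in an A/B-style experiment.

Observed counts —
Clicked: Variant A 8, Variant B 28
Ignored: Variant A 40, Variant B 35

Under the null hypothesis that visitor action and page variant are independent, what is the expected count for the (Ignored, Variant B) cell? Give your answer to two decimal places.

Row total (Ignored) = 75; column total (Variant B) = 63; grand total N = 111.
Expected count = (row total × column total) / N = 75 × 63 / 111 = 42.57.

42.57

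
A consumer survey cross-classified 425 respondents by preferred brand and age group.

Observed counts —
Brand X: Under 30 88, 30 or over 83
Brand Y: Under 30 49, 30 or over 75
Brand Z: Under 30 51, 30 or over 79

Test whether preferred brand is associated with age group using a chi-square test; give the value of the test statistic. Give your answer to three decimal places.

Row totals: 171, 124, 130. Column totals: 188, 237. Grand total N = 425.
Expected counts (row total × column total / N):
  Brand X, Under 30: 171×188/425 = 75.6424
  Brand X, 30 or over: 171×237/425 = 95.3576
  Brand Y, Under 30: 124×188/425 = 54.8518
  Brand Y, 30 or over: 124×237/425 = 69.1482
  Brand Z, Under 30: 130×188/425 = 57.5059
  Brand Z, 30 or over: 130×237/425 = 72.4941
Contributions (O − E)²/E:
  (88 − 75.6424)²/75.6424 = 2.0188
  (83 − 95.3576)²/95.3576 = 1.6014
  (49 − 54.8518)²/54.8518 = 0.6243
  (75 − 69.1482)²/69.1482 = 0.4952
  (51 − 57.5059)²/57.5059 = 0.7360
  (79 − 72.4941)²/72.4941 = 0.5839
χ² = 2.0188 + 1.6014 + 0.6243 + 0.4952 + 0.7360 + 0.5839 = 6.060

6.060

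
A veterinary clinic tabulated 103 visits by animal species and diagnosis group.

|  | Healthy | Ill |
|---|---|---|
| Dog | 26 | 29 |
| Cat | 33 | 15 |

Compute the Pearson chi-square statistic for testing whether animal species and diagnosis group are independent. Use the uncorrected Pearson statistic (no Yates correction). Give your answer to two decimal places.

4.83

Row totals: 55, 48. Column totals: 59, 44. Grand total N = 103.
Expected counts (row total × column total / N):
  Dog, Healthy: 55×59/103 = 31.505
  Dog, Ill: 55×44/103 = 23.495
  Cat, Healthy: 48×59/103 = 27.495
  Cat, Ill: 48×44/103 = 20.505
Contributions (O − E)²/E:
  (26 − 31.505)²/31.505 = 0.9619
  (29 − 23.495)²/23.495 = 1.2898
  (33 − 27.495)²/27.495 = 1.1022
  (15 − 20.505)²/20.505 = 1.4779
χ² = 0.9619 + 1.2898 + 1.1022 + 1.4779 = 4.83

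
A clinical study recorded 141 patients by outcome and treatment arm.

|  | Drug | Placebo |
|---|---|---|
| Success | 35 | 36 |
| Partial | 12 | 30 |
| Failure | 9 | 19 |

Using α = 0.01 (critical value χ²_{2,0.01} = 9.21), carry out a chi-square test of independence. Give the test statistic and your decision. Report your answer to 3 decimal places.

5.571; fail to reject H₀

Row totals: 71, 42, 28. Column totals: 56, 85. Grand total N = 141.
Expected counts (row total × column total / N):
  Success, Drug: 71×56/141 = 28.1986
  Success, Placebo: 71×85/141 = 42.8014
  Partial, Drug: 42×56/141 = 16.6809
  Partial, Placebo: 42×85/141 = 25.3191
  Failure, Drug: 28×56/141 = 11.1206
  Failure, Placebo: 28×85/141 = 16.8794
Contributions (O − E)²/E:
  (35 − 28.1986)²/28.1986 = 1.6405
  (36 − 42.8014)²/42.8014 = 1.0808
  (12 − 16.6809)²/16.6809 = 1.3135
  (30 − 25.3191)²/25.3191 = 0.8654
  (9 − 11.1206)²/11.1206 = 0.4044
  (19 − 16.8794)²/16.8794 = 0.2664
χ² = 1.6405 + 1.0808 + 1.3135 + 0.8654 + 0.4044 + 0.2664 = 5.571
df = (3−1)(2−1) = 2. Since 5.571 < 9.21, fail to reject the null hypothesis of independence at α = 0.01.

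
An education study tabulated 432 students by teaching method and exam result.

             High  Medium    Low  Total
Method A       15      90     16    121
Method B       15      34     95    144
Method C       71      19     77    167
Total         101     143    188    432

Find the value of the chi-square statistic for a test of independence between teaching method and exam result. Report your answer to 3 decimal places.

175.219

Grand total N = 432.
Expected counts (row total × column total / N):
  Method A, High: 121×101/432 = 28.28935
  Method A, Medium: 121×143/432 = 40.05324
  Method A, Low: 121×188/432 = 52.65741
  Method B, High: 144×101/432 = 33.66667
  Method B, Medium: 144×143/432 = 47.66667
  Method B, Low: 144×188/432 = 62.66667
  Method C, High: 167×101/432 = 39.04398
  Method C, Medium: 167×143/432 = 55.28009
  Method C, Low: 167×188/432 = 72.67593
Contributions (O − E)²/E:
  (15 − 28.28935)²/28.28935 = 6.2429
  (90 − 40.05324)²/40.05324 = 62.2841
  (16 − 52.65741)²/52.65741 = 25.5190
  (15 − 33.66667)²/33.66667 = 10.3498
  (34 − 47.66667)²/47.66667 = 3.9184
  (95 − 62.66667)²/62.66667 = 16.6826
  (71 − 39.04398)²/39.04398 = 26.1548
  (19 − 55.28009)²/55.28009 = 23.8105
  (77 − 72.67593)²/72.67593 = 0.2573
χ² = 6.2429 + 62.2841 + 25.5190 + 10.3498 + 3.9184 + 16.6826 + 26.1548 + 23.8105 + 0.2573 = 175.219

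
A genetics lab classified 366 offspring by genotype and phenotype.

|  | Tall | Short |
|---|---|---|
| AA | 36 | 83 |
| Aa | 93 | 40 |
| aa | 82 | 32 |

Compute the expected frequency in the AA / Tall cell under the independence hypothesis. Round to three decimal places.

68.604

Row total (AA) = 119; column total (Tall) = 211; grand total N = 366.
Expected count = (row total × column total) / N = 119 × 211 / 366 = 68.604.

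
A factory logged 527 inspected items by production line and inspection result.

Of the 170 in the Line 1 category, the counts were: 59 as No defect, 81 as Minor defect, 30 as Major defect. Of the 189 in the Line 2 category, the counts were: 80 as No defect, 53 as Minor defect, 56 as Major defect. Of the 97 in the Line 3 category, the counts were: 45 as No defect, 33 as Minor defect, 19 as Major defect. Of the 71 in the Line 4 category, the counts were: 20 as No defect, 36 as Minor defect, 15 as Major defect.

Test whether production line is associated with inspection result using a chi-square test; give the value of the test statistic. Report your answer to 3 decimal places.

Row totals: 170, 189, 97, 71. Column totals: 204, 203, 120. Grand total N = 527.
Expected counts (row total × column total / N):
  Line 1, No defect: 170×204/527 = 65.8065
  Line 1, Minor defect: 170×203/527 = 65.4839
  Line 1, Major defect: 170×120/527 = 38.7097
  Line 2, No defect: 189×204/527 = 73.1613
  Line 2, Minor defect: 189×203/527 = 72.8027
  Line 2, Major defect: 189×120/527 = 43.0361
  Line 3, No defect: 97×204/527 = 37.5484
  Line 3, Minor defect: 97×203/527 = 37.3643
  Line 3, Major defect: 97×120/527 = 22.0873
  Line 4, No defect: 71×204/527 = 27.4839
  Line 4, Minor defect: 71×203/527 = 27.3491
  Line 4, Major defect: 71×120/527 = 16.1670
Contributions (O − E)²/E:
  (59 − 65.8065)²/65.8065 = 0.7040
  (81 − 65.4839)²/65.4839 = 3.6765
  (30 − 38.7097)²/38.7097 = 1.9597
  (80 − 73.1613)²/73.1613 = 0.6392
  (53 − 72.8027)²/72.8027 = 5.3864
  (56 − 43.0361)²/43.0361 = 3.9052
  (45 − 37.5484)²/37.5484 = 1.4788
  (33 − 37.3643)²/37.3643 = 0.5098
  (19 − 22.0873)²/22.0873 = 0.4315
  (20 − 27.4839)²/27.4839 = 2.0379
  (36 − 27.3491)²/27.3491 = 2.7364
  (15 − 16.1670)²/16.1670 = 0.0842
χ² = 0.7040 + 3.6765 + 1.9597 + 0.6392 + 5.3864 + 3.9052 + 1.4788 + 0.5098 + 0.4315 + 2.0379 + 2.7364 + 0.0842 = 23.550

23.550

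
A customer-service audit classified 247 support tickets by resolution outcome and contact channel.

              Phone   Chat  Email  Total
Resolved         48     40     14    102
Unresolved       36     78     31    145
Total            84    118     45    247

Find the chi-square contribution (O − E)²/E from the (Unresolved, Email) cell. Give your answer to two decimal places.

0.80

Row total (Unresolved) = 145; column total (Email) = 45; N = 247.
Expected count E = 145 × 45 / 247 = 26.417.
Contribution = (O − E)²/E = (31 − 26.417)² / 26.417 = 0.80.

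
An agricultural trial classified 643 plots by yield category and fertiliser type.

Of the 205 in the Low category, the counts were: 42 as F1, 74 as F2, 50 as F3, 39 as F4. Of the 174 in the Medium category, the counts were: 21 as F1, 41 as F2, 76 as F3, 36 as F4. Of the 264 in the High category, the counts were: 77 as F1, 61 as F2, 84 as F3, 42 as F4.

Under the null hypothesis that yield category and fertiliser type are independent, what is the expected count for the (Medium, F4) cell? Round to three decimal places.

31.661

Row total (Medium) = 174; column total (F4) = 117; grand total N = 643.
Expected count = (row total × column total) / N = 174 × 117 / 643 = 31.661.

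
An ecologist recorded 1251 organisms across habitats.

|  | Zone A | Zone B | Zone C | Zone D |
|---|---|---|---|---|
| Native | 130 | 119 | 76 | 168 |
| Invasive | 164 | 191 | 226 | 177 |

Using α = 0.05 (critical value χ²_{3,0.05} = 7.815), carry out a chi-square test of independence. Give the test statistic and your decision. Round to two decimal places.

41.10; reject H₀

Row totals: 493, 758. Column totals: 294, 310, 302, 345. Grand total N = 1251.
Expected counts (row total × column total / N):
  Native, Zone A: 493×294/1251 = 115.861
  Native, Zone B: 493×310/1251 = 122.166
  Native, Zone C: 493×302/1251 = 119.014
  Native, Zone D: 493×345/1251 = 135.959
  Invasive, Zone A: 758×294/1251 = 178.139
  Invasive, Zone B: 758×310/1251 = 187.834
  Invasive, Zone C: 758×302/1251 = 182.986
  Invasive, Zone D: 758×345/1251 = 209.041
Contributions (O − E)²/E:
  (130 − 115.861)²/115.861 = 1.7254
  (119 − 122.166)²/122.166 = 0.0820
  (76 − 119.014)²/119.014 = 15.5461
  (168 − 135.959)²/135.959 = 7.5510
  (164 − 178.139)²/178.139 = 1.1222
  (191 − 187.834)²/187.834 = 0.0534
  (226 − 182.986)²/182.986 = 10.1112
  (177 − 209.041)²/209.041 = 4.9111
χ² = 1.7254 + 0.0820 + 15.5461 + 7.5510 + 1.1222 + 0.0534 + 10.1112 + 4.9111 = 41.10
df = (2−1)(4−1) = 3. Since 41.10 > 7.815, reject the null hypothesis of independence at α = 0.05.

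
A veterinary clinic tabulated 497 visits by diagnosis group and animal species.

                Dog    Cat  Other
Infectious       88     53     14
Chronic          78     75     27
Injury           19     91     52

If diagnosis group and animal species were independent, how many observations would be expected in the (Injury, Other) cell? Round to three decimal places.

Row total (Injury) = 162; column total (Other) = 93; grand total N = 497.
Expected count = (row total × column total) / N = 162 × 93 / 497 = 30.314.

30.314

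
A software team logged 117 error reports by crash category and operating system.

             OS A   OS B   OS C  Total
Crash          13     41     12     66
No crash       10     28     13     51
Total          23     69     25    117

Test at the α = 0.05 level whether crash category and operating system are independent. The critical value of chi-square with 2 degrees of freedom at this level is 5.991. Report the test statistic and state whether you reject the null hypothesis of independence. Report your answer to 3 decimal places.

0.974; fail to reject H₀

Grand total N = 117.
Expected counts (row total × column total / N):
  Crash, OS A: 66×23/117 = 12.9744
  Crash, OS B: 66×69/117 = 38.9231
  Crash, OS C: 66×25/117 = 14.1026
  No crash, OS A: 51×23/117 = 10.0256
  No crash, OS B: 51×69/117 = 30.0769
  No crash, OS C: 51×25/117 = 10.8974
Contributions (O − E)²/E:
  (13 − 12.9744)²/12.9744 = 0.0001
  (41 − 38.9231)²/38.9231 = 0.1108
  (12 − 14.1026)²/14.1026 = 0.3135
  (10 − 10.0256)²/10.0256 = 0.0001
  (28 − 30.0769)²/30.0769 = 0.1434
  (13 − 10.8974)²/10.8974 = 0.4057
χ² = 0.0001 + 0.1108 + 0.3135 + 0.0001 + 0.1434 + 0.4057 = 0.974
df = (2−1)(3−1) = 2. Since 0.974 < 5.991, fail to reject the null hypothesis of independence at α = 0.05.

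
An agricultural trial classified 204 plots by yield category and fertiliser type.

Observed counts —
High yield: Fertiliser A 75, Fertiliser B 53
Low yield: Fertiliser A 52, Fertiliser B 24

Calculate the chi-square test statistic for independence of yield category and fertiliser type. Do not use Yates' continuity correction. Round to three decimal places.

1.960

Row totals: 128, 76. Column totals: 127, 77. Grand total N = 204.
Expected counts (row total × column total / N):
  High yield, Fertiliser A: 128×127/204 = 79.6863
  High yield, Fertiliser B: 128×77/204 = 48.3137
  Low yield, Fertiliser A: 76×127/204 = 47.3137
  Low yield, Fertiliser B: 76×77/204 = 28.6863
Contributions (O − E)²/E:
  (75 − 79.6863)²/79.6863 = 0.2756
  (53 − 48.3137)²/48.3137 = 0.4546
  (52 − 47.3137)²/47.3137 = 0.4642
  (24 − 28.6863)²/28.6863 = 0.7656
χ² = 0.2756 + 0.4546 + 0.4642 + 0.7656 = 1.960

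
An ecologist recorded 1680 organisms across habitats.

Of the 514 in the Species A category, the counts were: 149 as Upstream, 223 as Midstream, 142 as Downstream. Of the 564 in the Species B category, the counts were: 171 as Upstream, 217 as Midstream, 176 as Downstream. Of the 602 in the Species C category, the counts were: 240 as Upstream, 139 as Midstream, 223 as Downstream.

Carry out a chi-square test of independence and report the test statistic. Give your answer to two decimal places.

Row totals: 514, 564, 602. Column totals: 560, 579, 541. Grand total N = 1680.
Expected counts (row total × column total / N):
  Species A, Upstream: 514×560/1680 = 171.333
  Species A, Midstream: 514×579/1680 = 177.146
  Species A, Downstream: 514×541/1680 = 165.520
  Species B, Upstream: 564×560/1680 = 188.000
  Species B, Midstream: 564×579/1680 = 194.379
  Species B, Downstream: 564×541/1680 = 181.621
  Species C, Upstream: 602×560/1680 = 200.667
  Species C, Midstream: 602×579/1680 = 207.475
  Species C, Downstream: 602×541/1680 = 193.858
Contributions (O − E)²/E:
  (149 − 171.333)²/171.333 = 2.9111
  (223 − 177.146)²/177.146 = 11.8692
  (142 − 165.520)²/165.520 = 3.3421
  (171 − 188.000)²/188.000 = 1.5372
  (217 − 194.379)²/194.379 = 2.6325
  (176 − 181.621)²/181.621 = 0.1740
  (240 − 200.667)²/200.667 = 7.7097
  (139 − 207.475)²/207.475 = 22.5995
  (223 − 193.858)²/193.858 = 4.3808
χ² = 2.9111 + 11.8692 + 3.3421 + 1.5372 + 2.6325 + 0.1740 + 7.7097 + 22.5995 + 4.3808 = 57.16

57.16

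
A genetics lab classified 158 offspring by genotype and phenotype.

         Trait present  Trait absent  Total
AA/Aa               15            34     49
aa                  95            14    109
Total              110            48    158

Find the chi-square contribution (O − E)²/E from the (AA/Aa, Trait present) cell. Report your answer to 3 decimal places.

Row total (AA/Aa) = 49; column total (Trait present) = 110; N = 158.
Expected count E = 49 × 110 / 158 = 34.11392.
Contribution = (O − E)²/E = (15 − 34.11392)² / 34.11392 = 10.709.

10.709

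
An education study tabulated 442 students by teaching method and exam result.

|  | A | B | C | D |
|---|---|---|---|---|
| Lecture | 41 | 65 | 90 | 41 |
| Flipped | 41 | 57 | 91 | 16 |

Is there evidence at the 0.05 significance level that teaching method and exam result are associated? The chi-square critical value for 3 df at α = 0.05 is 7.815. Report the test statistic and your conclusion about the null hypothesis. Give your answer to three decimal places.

9.227; reject H₀

Row totals: 237, 205. Column totals: 82, 122, 181, 57. Grand total N = 442.
Expected counts (row total × column total / N):
  Lecture, A: 237×82/442 = 43.9683
  Lecture, B: 237×122/442 = 65.4163
  Lecture, C: 237×181/442 = 97.0520
  Lecture, D: 237×57/442 = 30.5633
  Flipped, A: 205×82/442 = 38.0317
  Flipped, B: 205×122/442 = 56.5837
  Flipped, C: 205×181/442 = 83.9480
  Flipped, D: 205×57/442 = 26.4367
Contributions (O − E)²/E:
  (41 − 43.9683)²/43.9683 = 0.2004
  (65 − 65.4163)²/65.4163 = 0.0026
  (90 − 97.0520)²/97.0520 = 0.5124
  (41 − 30.5633)²/30.5633 = 3.5639
  (41 − 38.0317)²/38.0317 = 0.2317
  (57 − 56.5837)²/56.5837 = 0.0031
  (91 − 83.9480)²/83.9480 = 0.5924
  (16 − 26.4367)²/26.4367 = 4.1202
χ² = 0.2004 + 0.0026 + 0.5124 + 3.5639 + 0.2317 + 0.0031 + 0.5924 + 4.1202 = 9.227
df = (2−1)(4−1) = 3. Since 9.227 > 7.815, reject the null hypothesis of independence at α = 0.05.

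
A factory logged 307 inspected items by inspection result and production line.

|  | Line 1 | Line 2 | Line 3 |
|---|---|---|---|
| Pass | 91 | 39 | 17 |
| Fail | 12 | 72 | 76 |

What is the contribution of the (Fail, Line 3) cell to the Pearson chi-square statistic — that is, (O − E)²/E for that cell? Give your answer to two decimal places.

Row total (Fail) = 160; column total (Line 3) = 93; N = 307.
Expected count E = 160 × 93 / 307 = 48.469.
Contribution = (O − E)²/E = (76 − 48.469)² / 48.469 = 15.64.

15.64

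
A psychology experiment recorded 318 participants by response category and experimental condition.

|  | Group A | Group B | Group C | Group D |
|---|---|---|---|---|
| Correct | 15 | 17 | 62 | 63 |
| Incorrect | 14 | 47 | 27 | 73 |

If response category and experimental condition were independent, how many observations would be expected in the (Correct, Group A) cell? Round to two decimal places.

14.32

Row total (Correct) = 157; column total (Group A) = 29; grand total N = 318.
Expected count = (row total × column total) / N = 157 × 29 / 318 = 14.32.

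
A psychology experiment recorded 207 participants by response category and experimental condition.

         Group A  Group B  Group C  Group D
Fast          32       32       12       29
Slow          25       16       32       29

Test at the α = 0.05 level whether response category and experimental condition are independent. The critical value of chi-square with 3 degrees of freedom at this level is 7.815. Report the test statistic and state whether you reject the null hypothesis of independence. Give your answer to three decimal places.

Row totals: 105, 102. Column totals: 57, 48, 44, 58. Grand total N = 207.
Expected counts (row total × column total / N):
  Fast, Group A: 105×57/207 = 28.9130
  Fast, Group B: 105×48/207 = 24.3478
  Fast, Group C: 105×44/207 = 22.3188
  Fast, Group D: 105×58/207 = 29.4203
  Slow, Group A: 102×57/207 = 28.0870
  Slow, Group B: 102×48/207 = 23.6522
  Slow, Group C: 102×44/207 = 21.6812
  Slow, Group D: 102×58/207 = 28.5797
Contributions (O − E)²/E:
  (32 − 28.9130)²/28.9130 = 0.3296
  (32 − 24.3478)²/24.3478 = 2.4050
  (12 − 22.3188)²/22.3188 = 4.7708
  (29 − 29.4203)²/29.4203 = 0.0060
  (25 − 28.0870)²/28.0870 = 0.3393
  (16 − 23.6522)²/23.6522 = 2.4757
  (32 − 21.6812)²/21.6812 = 4.9111
  (29 − 28.5797)²/28.5797 = 0.0062
χ² = 0.3296 + 2.4050 + 4.7708 + 0.0060 + 0.3393 + 2.4757 + 4.9111 + 0.0062 = 15.244
df = (2−1)(4−1) = 3. Since 15.244 > 7.815, reject the null hypothesis of independence at α = 0.05.

15.244; reject H₀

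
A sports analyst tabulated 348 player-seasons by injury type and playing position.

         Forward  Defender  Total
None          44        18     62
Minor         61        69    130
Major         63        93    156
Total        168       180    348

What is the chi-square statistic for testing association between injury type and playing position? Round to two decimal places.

16.77

Grand total N = 348.
Expected counts (row total × column total / N):
  None, Forward: 62×168/348 = 29.931
  None, Defender: 62×180/348 = 32.069
  Minor, Forward: 130×168/348 = 62.759
  Minor, Defender: 130×180/348 = 67.241
  Major, Forward: 156×168/348 = 75.310
  Major, Defender: 156×180/348 = 80.690
Contributions (O − E)²/E:
  (44 − 29.931)²/29.931 = 6.6131
  (18 − 32.069)²/32.069 = 6.1722
  (61 − 62.759)²/62.759 = 0.0493
  (69 − 67.241)²/67.241 = 0.0460
  (63 − 75.310)²/75.310 = 2.0122
  (93 − 80.690)²/80.690 = 1.8780
χ² = 6.6131 + 6.1722 + 0.0493 + 0.0460 + 2.0122 + 1.8780 = 16.77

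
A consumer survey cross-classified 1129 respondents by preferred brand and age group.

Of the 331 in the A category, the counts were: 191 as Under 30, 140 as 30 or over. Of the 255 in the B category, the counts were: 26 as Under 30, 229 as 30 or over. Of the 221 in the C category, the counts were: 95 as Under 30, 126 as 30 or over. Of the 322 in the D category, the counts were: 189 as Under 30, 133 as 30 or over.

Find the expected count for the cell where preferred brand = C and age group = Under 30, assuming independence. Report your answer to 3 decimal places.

98.070

Row total (C) = 221; column total (Under 30) = 501; grand total N = 1129.
Expected count = (row total × column total) / N = 221 × 501 / 1129 = 98.070.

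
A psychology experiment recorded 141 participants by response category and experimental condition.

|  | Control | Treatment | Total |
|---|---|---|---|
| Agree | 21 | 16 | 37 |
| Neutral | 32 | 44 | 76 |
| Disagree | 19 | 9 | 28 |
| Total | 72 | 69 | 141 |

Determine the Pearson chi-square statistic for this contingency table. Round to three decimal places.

6.081

Grand total N = 141.
Expected counts (row total × column total / N):
  Agree, Control: 37×72/141 = 18.8936
  Agree, Treatment: 37×69/141 = 18.1064
  Neutral, Control: 76×72/141 = 38.8085
  Neutral, Treatment: 76×69/141 = 37.1915
  Disagree, Control: 28×72/141 = 14.2979
  Disagree, Treatment: 28×69/141 = 13.7021
Contributions (O − E)²/E:
  (21 − 18.8936)²/18.8936 = 0.2348
  (16 − 18.1064)²/18.1064 = 0.2450
  (32 − 38.8085)²/38.8085 = 1.1945
  (44 − 37.1915)²/37.1915 = 1.2464
  (19 − 14.2979)²/14.2979 = 1.5464
  (9 − 13.7021)²/13.7021 = 1.6136
χ² = 0.2348 + 0.2450 + 1.1945 + 1.2464 + 1.5464 + 1.6136 = 6.081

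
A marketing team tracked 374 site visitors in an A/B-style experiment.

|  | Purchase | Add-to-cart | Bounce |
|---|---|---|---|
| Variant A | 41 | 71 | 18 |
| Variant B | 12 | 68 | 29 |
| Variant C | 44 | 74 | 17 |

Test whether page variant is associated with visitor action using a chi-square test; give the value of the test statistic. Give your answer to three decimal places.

22.204

Row totals: 130, 109, 135. Column totals: 97, 213, 64. Grand total N = 374.
Expected counts (row total × column total / N):
  Variant A, Purchase: 130×97/374 = 33.7166
  Variant A, Add-to-cart: 130×213/374 = 74.0374
  Variant A, Bounce: 130×64/374 = 22.2460
  Variant B, Purchase: 109×97/374 = 28.2701
  Variant B, Add-to-cart: 109×213/374 = 62.0775
  Variant B, Bounce: 109×64/374 = 18.6524
  Variant C, Purchase: 135×97/374 = 35.0134
  Variant C, Add-to-cart: 135×213/374 = 76.8850
  Variant C, Bounce: 135×64/374 = 23.1016
Contributions (O − E)²/E:
  (41 − 33.7166)²/33.7166 = 1.5733
  (71 − 74.0374)²/74.0374 = 0.1246
  (18 − 22.2460)²/22.2460 = 0.8104
  (12 − 28.2701)²/28.2701 = 9.3638
  (68 − 62.0775)²/62.0775 = 0.5650
  (29 − 18.6524)²/18.6524 = 5.7404
  (44 − 35.0134)²/35.0134 = 2.3065
  (74 − 76.8850)²/76.8850 = 0.1083
  (17 − 23.1016)²/23.1016 = 1.6116
χ² = 1.5733 + 0.1246 + 0.8104 + 9.3638 + 0.5650 + 5.7404 + 2.3065 + 0.1083 + 1.6116 = 22.204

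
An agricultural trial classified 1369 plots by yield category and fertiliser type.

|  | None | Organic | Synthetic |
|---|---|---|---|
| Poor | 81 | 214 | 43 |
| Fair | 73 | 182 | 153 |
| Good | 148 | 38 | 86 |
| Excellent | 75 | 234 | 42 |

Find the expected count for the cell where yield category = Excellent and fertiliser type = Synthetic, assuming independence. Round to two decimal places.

Row total (Excellent) = 351; column total (Synthetic) = 324; grand total N = 1369.
Expected count = (row total × column total) / N = 351 × 324 / 1369 = 83.07.

83.07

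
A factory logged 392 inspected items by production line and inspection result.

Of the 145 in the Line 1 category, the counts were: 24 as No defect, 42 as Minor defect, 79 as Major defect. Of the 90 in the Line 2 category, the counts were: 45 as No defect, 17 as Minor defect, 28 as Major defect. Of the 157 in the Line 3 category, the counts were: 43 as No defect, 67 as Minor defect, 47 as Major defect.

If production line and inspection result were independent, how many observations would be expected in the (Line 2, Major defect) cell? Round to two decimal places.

Row total (Line 2) = 90; column total (Major defect) = 154; grand total N = 392.
Expected count = (row total × column total) / N = 90 × 154 / 392 = 35.36.

35.36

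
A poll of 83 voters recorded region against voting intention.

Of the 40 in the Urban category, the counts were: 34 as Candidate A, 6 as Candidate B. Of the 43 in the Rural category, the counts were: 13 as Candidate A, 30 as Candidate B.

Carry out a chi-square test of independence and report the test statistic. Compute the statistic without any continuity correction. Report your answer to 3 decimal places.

Row totals: 40, 43. Column totals: 47, 36. Grand total N = 83.
Expected counts (row total × column total / N):
  Urban, Candidate A: 40×47/83 = 22.6506
  Urban, Candidate B: 40×36/83 = 17.3494
  Rural, Candidate A: 43×47/83 = 24.3494
  Rural, Candidate B: 43×36/83 = 18.6506
Contributions (O − E)²/E:
  (34 − 22.6506)²/22.6506 = 5.6868
  (6 − 17.3494)²/17.3494 = 7.4244
  (13 − 24.3494)²/24.3494 = 5.2900
  (30 − 18.6506)²/18.6506 = 6.9064
χ² = 5.6868 + 7.4244 + 5.2900 + 6.9064 = 25.308

25.308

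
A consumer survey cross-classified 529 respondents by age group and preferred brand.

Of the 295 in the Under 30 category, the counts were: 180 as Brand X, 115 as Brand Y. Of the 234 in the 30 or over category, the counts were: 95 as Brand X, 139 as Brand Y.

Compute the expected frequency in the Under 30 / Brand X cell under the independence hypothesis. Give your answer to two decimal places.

153.36

Row total (Under 30) = 295; column total (Brand X) = 275; grand total N = 529.
Expected count = (row total × column total) / N = 295 × 275 / 529 = 153.36.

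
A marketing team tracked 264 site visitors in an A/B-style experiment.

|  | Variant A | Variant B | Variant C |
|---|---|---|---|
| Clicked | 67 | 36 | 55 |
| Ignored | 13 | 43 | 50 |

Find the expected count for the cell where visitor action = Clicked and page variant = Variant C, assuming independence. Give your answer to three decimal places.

Row total (Clicked) = 158; column total (Variant C) = 105; grand total N = 264.
Expected count = (row total × column total) / N = 158 × 105 / 264 = 62.841.

62.841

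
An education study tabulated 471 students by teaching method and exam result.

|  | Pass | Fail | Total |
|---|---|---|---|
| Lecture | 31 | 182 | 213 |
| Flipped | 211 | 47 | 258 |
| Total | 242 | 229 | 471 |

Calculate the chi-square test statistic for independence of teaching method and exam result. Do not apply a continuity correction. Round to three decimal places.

Grand total N = 471.
Expected counts (row total × column total / N):
  Lecture, Pass: 213×242/471 = 109.4395
  Lecture, Fail: 213×229/471 = 103.5605
  Flipped, Pass: 258×242/471 = 132.5605
  Flipped, Fail: 258×229/471 = 125.4395
Contributions (O − E)²/E:
  (31 − 109.4395)²/109.4395 = 56.2206
  (182 − 103.5605)²/103.5605 = 59.4122
  (211 − 132.5605)²/132.5605 = 46.4147
  (47 − 125.4395)²/125.4395 = 49.0496
χ² = 56.2206 + 59.4122 + 46.4147 + 49.0496 = 211.097

211.097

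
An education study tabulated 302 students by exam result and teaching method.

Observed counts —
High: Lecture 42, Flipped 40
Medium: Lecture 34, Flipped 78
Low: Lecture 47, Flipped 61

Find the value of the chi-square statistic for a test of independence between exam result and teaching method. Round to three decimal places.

9.077

Row totals: 82, 112, 108. Column totals: 123, 179. Grand total N = 302.
Expected counts (row total × column total / N):
  High, Lecture: 82×123/302 = 33.3974
  High, Flipped: 82×179/302 = 48.6026
  Medium, Lecture: 112×123/302 = 45.6159
  Medium, Flipped: 112×179/302 = 66.3841
  Low, Lecture: 108×123/302 = 43.9868
  Low, Flipped: 108×179/302 = 64.0132
Contributions (O − E)²/E:
  (42 − 33.3974)²/33.3974 = 2.2159
  (40 − 48.6026)²/48.6026 = 1.5226
  (34 − 45.6159)²/45.6159 = 2.9579
  (78 − 66.3841)²/66.3841 = 2.0326
  (47 − 43.9868)²/43.9868 = 0.2064
  (61 − 64.0132)²/64.0132 = 0.1418
χ² = 2.2159 + 1.5226 + 2.9579 + 2.0326 + 0.2064 + 0.1418 = 9.077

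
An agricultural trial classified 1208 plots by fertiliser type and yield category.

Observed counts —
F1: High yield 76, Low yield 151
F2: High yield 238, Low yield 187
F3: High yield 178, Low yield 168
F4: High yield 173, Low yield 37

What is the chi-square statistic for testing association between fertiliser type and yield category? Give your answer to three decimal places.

Row totals: 227, 425, 346, 210. Column totals: 665, 543. Grand total N = 1208.
Expected counts (row total × column total / N):
  F1, High yield: 227×665/1208 = 124.96275
  F1, Low yield: 227×543/1208 = 102.03725
  F2, High yield: 425×665/1208 = 233.96109
  F2, Low yield: 425×543/1208 = 191.03891
  F3, High yield: 346×665/1208 = 190.47185
  F3, Low yield: 346×543/1208 = 155.52815
  F4, High yield: 210×665/1208 = 115.60430
  F4, Low yield: 210×543/1208 = 94.39570
Contributions (O − E)²/E:
  (76 − 124.96275)²/124.96275 = 19.1845
  (151 − 102.03725)²/102.03725 = 23.4949
  (238 − 233.96109)²/233.96109 = 0.0697
  (187 − 191.03891)²/191.03891 = 0.0854
  (178 − 190.47185)²/190.47185 = 0.8166
  (168 − 155.52815)²/155.52815 = 1.0001
  (173 − 115.60430)²/115.60430 = 28.4961
  (37 − 94.39570)²/94.39570 = 34.8985
χ² = 19.1845 + 23.4949 + 0.0697 + 0.0854 + 0.8166 + 1.0001 + 28.4961 + 34.8985 = 108.046

108.046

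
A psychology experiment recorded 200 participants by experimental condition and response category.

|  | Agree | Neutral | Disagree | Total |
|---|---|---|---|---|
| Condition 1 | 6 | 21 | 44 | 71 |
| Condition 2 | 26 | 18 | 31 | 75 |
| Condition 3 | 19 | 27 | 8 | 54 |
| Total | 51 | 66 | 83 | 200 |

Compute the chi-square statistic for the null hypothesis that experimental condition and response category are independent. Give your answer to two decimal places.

Grand total N = 200.
Expected counts (row total × column total / N):
  Condition 1, Agree: 71×51/200 = 18.105
  Condition 1, Neutral: 71×66/200 = 23.430
  Condition 1, Disagree: 71×83/200 = 29.465
  Condition 2, Agree: 75×51/200 = 19.125
  Condition 2, Neutral: 75×66/200 = 24.750
  Condition 2, Disagree: 75×83/200 = 31.125
  Condition 3, Agree: 54×51/200 = 13.770
  Condition 3, Neutral: 54×66/200 = 17.820
  Condition 3, Disagree: 54×83/200 = 22.410
Contributions (O − E)²/E:
  (6 − 18.105)²/18.105 = 8.0934
  (21 − 23.430)²/23.430 = 0.2520
  (44 − 29.465)²/29.465 = 7.1701
  (26 − 19.125)²/19.125 = 2.4714
  (18 − 24.750)²/24.750 = 1.8409
  (31 − 31.125)²/31.125 = 0.0005
  (19 − 13.770)²/13.770 = 1.9864
  (27 − 17.820)²/17.820 = 4.7291
  (8 − 22.410)²/22.410 = 9.2659
χ² = 8.0934 + 0.2520 + 7.1701 + 2.4714 + 1.8409 + 0.0005 + 1.9864 + 4.7291 + 9.2659 = 35.81

35.81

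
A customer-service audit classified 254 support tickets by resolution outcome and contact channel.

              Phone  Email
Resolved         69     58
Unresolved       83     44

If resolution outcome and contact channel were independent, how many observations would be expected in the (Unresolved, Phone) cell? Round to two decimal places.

Row total (Unresolved) = 127; column total (Phone) = 152; grand total N = 254.
Expected count = (row total × column total) / N = 127 × 152 / 254 = 76.00.

76.00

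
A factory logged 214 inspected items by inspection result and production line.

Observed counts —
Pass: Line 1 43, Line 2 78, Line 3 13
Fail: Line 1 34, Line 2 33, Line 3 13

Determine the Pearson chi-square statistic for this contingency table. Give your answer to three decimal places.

6.055

Row totals: 134, 80. Column totals: 77, 111, 26. Grand total N = 214.
Expected counts (row total × column total / N):
  Pass, Line 1: 134×77/214 = 48.2150
  Pass, Line 2: 134×111/214 = 69.5047
  Pass, Line 3: 134×26/214 = 16.2804
  Fail, Line 1: 80×77/214 = 28.7850
  Fail, Line 2: 80×111/214 = 41.4953
  Fail, Line 3: 80×26/214 = 9.7196
Contributions (O − E)²/E:
  (43 − 48.2150)²/48.2150 = 0.5641
  (78 − 69.5047)²/69.5047 = 1.0383
  (13 − 16.2804)²/16.2804 = 0.6610
  (34 − 28.7850)²/28.7850 = 0.9448
  (33 − 41.4953)²/41.4953 = 1.7392
  (13 − 9.7196)²/9.7196 = 1.1071
χ² = 0.5641 + 1.0383 + 0.6610 + 0.9448 + 1.7392 + 1.1071 = 6.055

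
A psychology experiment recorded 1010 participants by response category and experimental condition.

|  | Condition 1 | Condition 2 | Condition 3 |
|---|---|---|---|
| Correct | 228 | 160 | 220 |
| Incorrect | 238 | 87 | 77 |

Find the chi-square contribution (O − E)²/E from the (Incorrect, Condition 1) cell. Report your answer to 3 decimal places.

14.873

Row total (Incorrect) = 402; column total (Condition 1) = 466; N = 1010.
Expected count E = 402 × 466 / 1010 = 185.4772.
Contribution = (O − E)²/E = (238 − 185.4772)² / 185.4772 = 14.873.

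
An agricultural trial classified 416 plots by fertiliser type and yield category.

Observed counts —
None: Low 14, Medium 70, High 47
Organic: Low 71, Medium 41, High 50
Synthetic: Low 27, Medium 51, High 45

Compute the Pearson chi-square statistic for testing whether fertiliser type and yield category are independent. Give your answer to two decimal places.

Row totals: 131, 162, 123. Column totals: 112, 162, 142. Grand total N = 416.
Expected counts (row total × column total / N):
  None, Low: 131×112/416 = 35.269
  None, Medium: 131×162/416 = 51.014
  None, High: 131×142/416 = 44.716
  Organic, Low: 162×112/416 = 43.615
  Organic, Medium: 162×162/416 = 63.087
  Organic, High: 162×142/416 = 55.298
  Synthetic, Low: 123×112/416 = 33.115
  Synthetic, Medium: 123×162/416 = 47.899
  Synthetic, High: 123×142/416 = 41.986
Contributions (O − E)²/E:
  (14 − 35.269)²/35.269 = 12.8263
  (70 − 51.014)²/51.014 = 7.0661
  (47 − 44.716)²/44.716 = 0.1167
  (71 − 43.615)²/43.615 = 17.1945
  (41 − 63.087)²/63.087 = 7.7327
  (50 − 55.298)²/55.298 = 0.5076
  (27 − 33.115)²/33.115 = 1.1292
  (51 − 47.899)²/47.899 = 0.2008
  (45 − 41.986)²/41.986 = 0.2164
χ² = 12.8263 + 7.0661 + 0.1167 + 17.1945 + 7.7327 + 0.5076 + 1.1292 + 0.2008 + 0.2164 = 46.99

46.99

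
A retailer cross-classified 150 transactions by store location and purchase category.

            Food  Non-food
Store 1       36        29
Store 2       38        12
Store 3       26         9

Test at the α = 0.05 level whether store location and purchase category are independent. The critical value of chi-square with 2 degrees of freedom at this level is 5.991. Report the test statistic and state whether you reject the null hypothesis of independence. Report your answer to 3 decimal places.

Row totals: 65, 50, 35. Column totals: 100, 50. Grand total N = 150.
Expected counts (row total × column total / N):
  Store 1, Food: 65×100/150 = 43.3333
  Store 1, Non-food: 65×50/150 = 21.6667
  Store 2, Food: 50×100/150 = 33.3333
  Store 2, Non-food: 50×50/150 = 16.6667
  Store 3, Food: 35×100/150 = 23.3333
  Store 3, Non-food: 35×50/150 = 11.6667
Contributions (O − E)²/E:
  (36 − 43.3333)²/43.3333 = 1.2410
  (29 − 21.6667)²/21.6667 = 2.4820
  (38 − 33.3333)²/33.3333 = 0.6533
  (12 − 16.6667)²/16.6667 = 1.3067
  (26 − 23.3333)²/23.3333 = 0.3048
  (9 − 11.6667)²/11.6667 = 0.6095
χ² = 1.2410 + 2.4820 + 0.6533 + 1.3067 + 0.3048 + 0.6095 = 6.597
df = (3−1)(2−1) = 2. Since 6.597 > 5.991, reject the null hypothesis of independence at α = 0.05.

6.597; reject H₀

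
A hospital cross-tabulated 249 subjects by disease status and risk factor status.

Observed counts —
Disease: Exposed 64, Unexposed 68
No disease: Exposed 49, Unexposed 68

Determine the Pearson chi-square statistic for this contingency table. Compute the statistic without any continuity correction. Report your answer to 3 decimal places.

Row totals: 132, 117. Column totals: 113, 136. Grand total N = 249.
Expected counts (row total × column total / N):
  Disease, Exposed: 132×113/249 = 59.90361
  Disease, Unexposed: 132×136/249 = 72.09639
  No disease, Exposed: 117×113/249 = 53.09639
  No disease, Unexposed: 117×136/249 = 63.90361
Contributions (O − E)²/E:
  (64 − 59.90361)²/59.90361 = 0.2801
  (68 − 72.09639)²/72.09639 = 0.2327
  (49 − 53.09639)²/53.09639 = 0.3160
  (68 − 63.90361)²/63.90361 = 0.2626
χ² = 0.2801 + 0.2327 + 0.3160 + 0.2626 = 1.091

1.091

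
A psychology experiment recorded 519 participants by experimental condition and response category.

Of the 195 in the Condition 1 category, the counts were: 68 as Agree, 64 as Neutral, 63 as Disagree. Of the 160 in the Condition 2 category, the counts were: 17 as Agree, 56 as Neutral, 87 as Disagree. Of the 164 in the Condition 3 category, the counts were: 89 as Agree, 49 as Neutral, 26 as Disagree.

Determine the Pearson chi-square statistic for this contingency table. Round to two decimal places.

Row totals: 195, 160, 164. Column totals: 174, 169, 176. Grand total N = 519.
Expected counts (row total × column total / N):
  Condition 1, Agree: 195×174/519 = 65.376
  Condition 1, Neutral: 195×169/519 = 63.497
  Condition 1, Disagree: 195×176/519 = 66.127
  Condition 2, Agree: 160×174/519 = 53.642
  Condition 2, Neutral: 160×169/519 = 52.100
  Condition 2, Disagree: 160×176/519 = 54.258
  Condition 3, Agree: 164×174/519 = 54.983
  Condition 3, Neutral: 164×169/519 = 53.403
  Condition 3, Disagree: 164×176/519 = 55.615
Contributions (O − E)²/E:
  (68 − 65.376)²/65.376 = 0.1053
  (64 − 63.497)²/63.497 = 0.0040
  (63 − 66.127)²/66.127 = 0.1479
  (17 − 53.642)²/53.642 = 25.0296
  (56 − 52.100)²/52.100 = 0.2919
  (87 − 54.258)²/54.258 = 19.7582
  (89 − 54.983)²/54.983 = 21.0457
  (49 − 53.403)²/53.403 = 0.3630
  (26 − 55.615)²/55.615 = 15.7700
χ² = 0.1053 + 0.0040 + 0.1479 + 25.0296 + 0.2919 + 19.7582 + 21.0457 + 0.3630 + 15.7700 = 82.52

82.52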